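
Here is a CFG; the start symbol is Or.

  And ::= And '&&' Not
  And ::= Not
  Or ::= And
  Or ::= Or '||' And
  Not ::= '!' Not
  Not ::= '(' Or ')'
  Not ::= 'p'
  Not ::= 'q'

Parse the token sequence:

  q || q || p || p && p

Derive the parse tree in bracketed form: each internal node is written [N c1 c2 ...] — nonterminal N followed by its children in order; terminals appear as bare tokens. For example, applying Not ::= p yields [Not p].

[Or [Or [Or [Or [And [Not q]]] || [And [Not q]]] || [And [Not p]]] || [And [And [Not p]] && [Not p]]]

Or
Or || And
Or || And || And
Or || And || And || And
And || And || And || And
Not || And || And || And
q || And || And || And
q || Not || And || And
q || q || And || And
q || q || Not || And
q || q || p || And
q || q || p || And && Not
q || q || p || Not && Not
q || q || p || p && Not
q || q || p || p && p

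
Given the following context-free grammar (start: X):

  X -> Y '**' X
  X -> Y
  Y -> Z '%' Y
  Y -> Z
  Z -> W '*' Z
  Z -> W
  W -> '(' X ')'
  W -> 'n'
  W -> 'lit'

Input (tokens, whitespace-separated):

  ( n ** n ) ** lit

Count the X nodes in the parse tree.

4

[X [Y [Z [W ( [X [Y [Z [W n]]] ** [X [Y [Z [W n]]]]] )]]] ** [X [Y [Z [W lit]]]]]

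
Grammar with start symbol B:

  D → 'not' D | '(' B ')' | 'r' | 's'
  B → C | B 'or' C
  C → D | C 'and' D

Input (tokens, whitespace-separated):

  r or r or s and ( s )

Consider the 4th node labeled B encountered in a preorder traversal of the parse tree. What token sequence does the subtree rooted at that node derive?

s

[B [B [B [C [D r]]] or [C [D r]]] or [C [C [D s]] and [D ( [B [C [D s]]] )]]]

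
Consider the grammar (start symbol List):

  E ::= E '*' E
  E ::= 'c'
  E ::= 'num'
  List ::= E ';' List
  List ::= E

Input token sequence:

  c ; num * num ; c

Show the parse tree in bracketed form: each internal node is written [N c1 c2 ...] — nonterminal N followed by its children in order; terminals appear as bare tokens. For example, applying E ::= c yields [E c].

[List [E c] ; [List [E [E num] * [E num]] ; [List [E c]]]]

List
E ; List
c ; List
c ; E ; List
c ; E * E ; List
c ; num * E ; List
c ; num * num ; List
c ; num * num ; E
c ; num * num ; c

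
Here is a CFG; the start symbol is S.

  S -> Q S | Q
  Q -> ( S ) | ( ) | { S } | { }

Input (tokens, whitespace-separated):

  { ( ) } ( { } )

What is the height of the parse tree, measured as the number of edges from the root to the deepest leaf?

5

[S [Q { [S [Q ( )]] }] [S [Q ( [S [Q { }]] )]]]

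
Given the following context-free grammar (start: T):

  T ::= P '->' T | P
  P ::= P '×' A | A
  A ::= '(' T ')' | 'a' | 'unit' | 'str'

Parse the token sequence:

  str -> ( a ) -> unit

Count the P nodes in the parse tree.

[T [P [A str]] -> [T [P [A ( [T [P [A a]]] )]] -> [T [P [A unit]]]]]

4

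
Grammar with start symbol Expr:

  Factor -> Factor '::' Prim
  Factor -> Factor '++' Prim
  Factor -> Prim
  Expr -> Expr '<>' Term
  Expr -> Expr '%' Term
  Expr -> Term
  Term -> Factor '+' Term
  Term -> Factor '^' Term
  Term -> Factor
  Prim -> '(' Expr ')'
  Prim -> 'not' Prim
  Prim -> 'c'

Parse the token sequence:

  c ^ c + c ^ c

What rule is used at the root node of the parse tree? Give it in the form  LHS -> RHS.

Expr -> Term

[Expr [Term [Factor [Prim c]] ^ [Term [Factor [Prim c]] + [Term [Factor [Prim c]] ^ [Term [Factor [Prim c]]]]]]]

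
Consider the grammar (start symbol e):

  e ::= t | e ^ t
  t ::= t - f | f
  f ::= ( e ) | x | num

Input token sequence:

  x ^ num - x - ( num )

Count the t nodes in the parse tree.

[e [e [t [f x]]] ^ [t [t [t [f num]] - [f x]] - [f ( [e [t [f num]]] )]]]

5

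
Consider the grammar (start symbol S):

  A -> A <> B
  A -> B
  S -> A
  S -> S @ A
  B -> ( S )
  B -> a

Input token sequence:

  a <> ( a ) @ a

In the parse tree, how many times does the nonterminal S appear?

3

[S [S [A [A [B a]] <> [B ( [S [A [B a]]] )]]] @ [A [B a]]]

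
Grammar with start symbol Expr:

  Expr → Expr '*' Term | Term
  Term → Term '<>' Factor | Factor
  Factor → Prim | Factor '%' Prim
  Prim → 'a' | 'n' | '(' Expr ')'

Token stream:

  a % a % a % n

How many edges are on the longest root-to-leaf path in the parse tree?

7

[Expr [Term [Factor [Factor [Factor [Factor [Prim a]] % [Prim a]] % [Prim a]] % [Prim n]]]]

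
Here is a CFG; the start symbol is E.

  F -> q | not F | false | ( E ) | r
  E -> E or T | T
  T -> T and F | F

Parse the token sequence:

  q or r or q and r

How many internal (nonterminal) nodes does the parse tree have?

11

[E [E [E [T [F q]]] or [T [F r]]] or [T [T [F q]] and [F r]]]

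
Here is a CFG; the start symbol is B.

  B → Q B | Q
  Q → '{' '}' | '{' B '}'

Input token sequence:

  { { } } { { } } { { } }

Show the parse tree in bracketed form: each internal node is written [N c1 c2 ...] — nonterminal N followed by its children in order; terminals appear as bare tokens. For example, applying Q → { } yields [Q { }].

[B [Q { [B [Q { }]] }] [B [Q { [B [Q { }]] }] [B [Q { [B [Q { }]] }]]]]

B
Q B
{ B } B
{ Q } B
{ { } } B
{ { } } Q B
{ { } } { B } B
{ { } } { Q } B
{ { } } { { } } B
{ { } } { { } } Q
{ { } } { { } } { B }
{ { } } { { } } { Q }
{ { } } { { } } { { } }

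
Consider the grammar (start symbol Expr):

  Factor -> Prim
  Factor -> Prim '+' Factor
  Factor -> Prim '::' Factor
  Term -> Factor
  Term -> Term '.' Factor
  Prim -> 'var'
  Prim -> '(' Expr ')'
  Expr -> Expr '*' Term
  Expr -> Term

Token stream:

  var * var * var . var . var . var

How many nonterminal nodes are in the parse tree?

21

[Expr [Expr [Expr [Term [Factor [Prim var]]]] * [Term [Factor [Prim var]]]] * [Term [Term [Term [Term [Factor [Prim var]]] . [Factor [Prim var]]] . [Factor [Prim var]]] . [Factor [Prim var]]]]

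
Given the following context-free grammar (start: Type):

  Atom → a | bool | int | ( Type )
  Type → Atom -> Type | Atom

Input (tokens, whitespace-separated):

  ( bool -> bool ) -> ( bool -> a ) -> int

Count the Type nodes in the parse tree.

7

[Type [Atom ( [Type [Atom bool] -> [Type [Atom bool]]] )] -> [Type [Atom ( [Type [Atom bool] -> [Type [Atom a]]] )] -> [Type [Atom int]]]]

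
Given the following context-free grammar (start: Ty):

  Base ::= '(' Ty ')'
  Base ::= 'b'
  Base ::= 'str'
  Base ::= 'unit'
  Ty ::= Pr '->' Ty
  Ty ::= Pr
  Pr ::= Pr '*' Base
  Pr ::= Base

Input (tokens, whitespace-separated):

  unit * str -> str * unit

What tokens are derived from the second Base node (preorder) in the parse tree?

[Ty [Pr [Pr [Base unit]] * [Base str]] -> [Ty [Pr [Pr [Base str]] * [Base unit]]]]

str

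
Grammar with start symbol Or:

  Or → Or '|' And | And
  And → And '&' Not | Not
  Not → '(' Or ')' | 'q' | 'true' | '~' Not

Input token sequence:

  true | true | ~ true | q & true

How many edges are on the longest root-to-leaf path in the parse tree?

6

[Or [Or [Or [Or [And [Not true]]] | [And [Not true]]] | [And [Not ~ [Not true]]]] | [And [And [Not q]] & [Not true]]]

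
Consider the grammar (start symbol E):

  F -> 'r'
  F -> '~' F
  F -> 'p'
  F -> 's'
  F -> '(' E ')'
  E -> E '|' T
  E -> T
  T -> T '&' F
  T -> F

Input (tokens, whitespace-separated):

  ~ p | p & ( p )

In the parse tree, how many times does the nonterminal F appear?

[E [E [T [F ~ [F p]]]] | [T [T [F p]] & [F ( [E [T [F p]]] )]]]

5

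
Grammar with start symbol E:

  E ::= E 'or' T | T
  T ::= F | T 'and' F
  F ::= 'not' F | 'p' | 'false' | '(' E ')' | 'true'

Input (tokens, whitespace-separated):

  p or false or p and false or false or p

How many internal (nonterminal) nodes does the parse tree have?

17

[E [E [E [E [E [T [F p]]] or [T [F false]]] or [T [T [F p]] and [F false]]] or [T [F false]]] or [T [F p]]]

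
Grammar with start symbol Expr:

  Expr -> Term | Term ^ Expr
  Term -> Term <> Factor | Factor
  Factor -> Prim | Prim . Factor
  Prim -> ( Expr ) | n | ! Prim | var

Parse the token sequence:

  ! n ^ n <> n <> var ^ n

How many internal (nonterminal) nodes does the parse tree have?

[Expr [Term [Factor [Prim ! [Prim n]]]] ^ [Expr [Term [Term [Term [Factor [Prim n]]] <> [Factor [Prim n]]] <> [Factor [Prim var]]] ^ [Expr [Term [Factor [Prim n]]]]]]

19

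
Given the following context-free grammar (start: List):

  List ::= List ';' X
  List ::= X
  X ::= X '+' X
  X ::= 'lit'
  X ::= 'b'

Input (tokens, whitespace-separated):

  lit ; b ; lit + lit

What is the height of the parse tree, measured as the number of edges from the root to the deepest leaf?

4

[List [List [List [X lit]] ; [X b]] ; [X [X lit] + [X lit]]]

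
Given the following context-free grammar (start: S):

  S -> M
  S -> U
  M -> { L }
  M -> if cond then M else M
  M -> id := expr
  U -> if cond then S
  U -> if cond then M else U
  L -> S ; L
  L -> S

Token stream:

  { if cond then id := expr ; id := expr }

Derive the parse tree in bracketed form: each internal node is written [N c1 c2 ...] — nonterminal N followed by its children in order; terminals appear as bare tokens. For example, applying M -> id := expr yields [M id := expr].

S
M
{ L }
{ S ; L }
{ U ; L }
{ if cond then S ; L }
{ if cond then M ; L }
{ if cond then id := expr ; L }
{ if cond then id := expr ; S }
{ if cond then id := expr ; M }
{ if cond then id := expr ; id := expr }

[S [M { [L [S [U if cond then [S [M id := expr]]]] ; [L [S [M id := expr]]]] }]]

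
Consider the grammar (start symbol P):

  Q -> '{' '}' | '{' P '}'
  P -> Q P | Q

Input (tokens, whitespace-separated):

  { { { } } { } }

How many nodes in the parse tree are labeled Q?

4

[P [Q { [P [Q { [P [Q { }]] }] [P [Q { }]]] }]]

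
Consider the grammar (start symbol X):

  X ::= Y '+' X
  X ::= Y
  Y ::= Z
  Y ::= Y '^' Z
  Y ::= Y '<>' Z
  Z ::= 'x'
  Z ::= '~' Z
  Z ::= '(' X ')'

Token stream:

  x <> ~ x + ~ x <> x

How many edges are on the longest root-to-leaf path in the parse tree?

6

[X [Y [Y [Z x]] <> [Z ~ [Z x]]] + [X [Y [Y [Z ~ [Z x]]] <> [Z x]]]]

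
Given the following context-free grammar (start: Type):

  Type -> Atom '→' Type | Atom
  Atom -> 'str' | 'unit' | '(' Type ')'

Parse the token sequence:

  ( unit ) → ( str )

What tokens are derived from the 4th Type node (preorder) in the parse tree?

[Type [Atom ( [Type [Atom unit]] )] → [Type [Atom ( [Type [Atom str]] )]]]

str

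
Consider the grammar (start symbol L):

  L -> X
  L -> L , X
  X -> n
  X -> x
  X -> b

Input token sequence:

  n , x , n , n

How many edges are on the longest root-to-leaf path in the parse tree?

[L [L [L [L [X n]] , [X x]] , [X n]] , [X n]]

5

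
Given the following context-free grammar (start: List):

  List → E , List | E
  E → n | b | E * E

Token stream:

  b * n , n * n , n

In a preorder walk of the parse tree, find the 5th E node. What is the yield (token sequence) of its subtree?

n

[List [E [E b] * [E n]] , [List [E [E n] * [E n]] , [List [E n]]]]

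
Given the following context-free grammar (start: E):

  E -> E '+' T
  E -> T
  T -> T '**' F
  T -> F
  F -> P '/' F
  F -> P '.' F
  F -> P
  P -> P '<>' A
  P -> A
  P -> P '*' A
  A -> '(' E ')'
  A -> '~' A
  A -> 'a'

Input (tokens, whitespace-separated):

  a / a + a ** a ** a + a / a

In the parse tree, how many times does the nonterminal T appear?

[E [E [E [T [F [P [A a]] / [F [P [A a]]]]]] + [T [T [T [F [P [A a]]]] ** [F [P [A a]]]] ** [F [P [A a]]]]] + [T [F [P [A a]] / [F [P [A a]]]]]]

5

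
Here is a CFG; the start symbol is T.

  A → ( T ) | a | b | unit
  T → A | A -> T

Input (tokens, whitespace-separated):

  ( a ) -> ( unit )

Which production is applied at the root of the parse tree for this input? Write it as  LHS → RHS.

[T [A ( [T [A a]] )] -> [T [A ( [T [A unit]] )]]]

T → A -> T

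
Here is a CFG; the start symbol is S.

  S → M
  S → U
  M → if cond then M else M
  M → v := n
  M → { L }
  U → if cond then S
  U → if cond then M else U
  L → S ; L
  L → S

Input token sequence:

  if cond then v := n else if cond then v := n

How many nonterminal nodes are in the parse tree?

6

[S [U if cond then [M v := n] else [U if cond then [S [M v := n]]]]]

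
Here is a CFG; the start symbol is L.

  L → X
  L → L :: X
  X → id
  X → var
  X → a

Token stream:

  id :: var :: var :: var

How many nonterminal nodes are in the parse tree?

8

[L [L [L [L [X id]] :: [X var]] :: [X var]] :: [X var]]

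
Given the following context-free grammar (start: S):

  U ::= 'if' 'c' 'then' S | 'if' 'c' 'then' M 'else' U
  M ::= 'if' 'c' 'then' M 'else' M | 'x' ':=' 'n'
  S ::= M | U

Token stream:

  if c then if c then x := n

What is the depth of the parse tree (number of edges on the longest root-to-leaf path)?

6

[S [U if c then [S [U if c then [S [M x := n]]]]]]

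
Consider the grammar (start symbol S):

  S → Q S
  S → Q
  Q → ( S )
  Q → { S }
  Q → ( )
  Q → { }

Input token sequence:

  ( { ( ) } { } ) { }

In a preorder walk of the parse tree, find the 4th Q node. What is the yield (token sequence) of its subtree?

{ }

[S [Q ( [S [Q { [S [Q ( )]] }] [S [Q { }]]] )] [S [Q { }]]]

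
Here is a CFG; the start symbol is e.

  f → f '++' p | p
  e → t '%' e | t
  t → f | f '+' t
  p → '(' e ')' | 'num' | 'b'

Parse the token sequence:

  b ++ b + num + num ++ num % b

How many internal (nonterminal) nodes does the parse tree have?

[e [t [f [f [p b]] ++ [p b]] + [t [f [p num]] + [t [f [f [p num]] ++ [p num]]]]] % [e [t [f [p b]]]]]

18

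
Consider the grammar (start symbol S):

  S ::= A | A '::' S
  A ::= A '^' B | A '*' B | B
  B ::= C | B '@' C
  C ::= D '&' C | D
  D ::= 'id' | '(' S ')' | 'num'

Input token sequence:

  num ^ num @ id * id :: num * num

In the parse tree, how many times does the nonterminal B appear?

6

[S [A [A [A [B [C [D num]]]] ^ [B [B [C [D num]]] @ [C [D id]]]] * [B [C [D id]]]] :: [S [A [A [B [C [D num]]]] * [B [C [D num]]]]]]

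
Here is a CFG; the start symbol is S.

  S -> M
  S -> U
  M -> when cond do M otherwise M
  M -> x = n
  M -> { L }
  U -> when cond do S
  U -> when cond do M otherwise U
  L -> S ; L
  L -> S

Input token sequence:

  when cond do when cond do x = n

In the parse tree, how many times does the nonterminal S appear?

[S [U when cond do [S [U when cond do [S [M x = n]]]]]]

3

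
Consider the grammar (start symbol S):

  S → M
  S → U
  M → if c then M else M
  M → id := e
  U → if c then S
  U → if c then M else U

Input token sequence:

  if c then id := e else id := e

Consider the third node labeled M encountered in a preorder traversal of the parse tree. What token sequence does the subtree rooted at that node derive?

id := e

[S [M if c then [M id := e] else [M id := e]]]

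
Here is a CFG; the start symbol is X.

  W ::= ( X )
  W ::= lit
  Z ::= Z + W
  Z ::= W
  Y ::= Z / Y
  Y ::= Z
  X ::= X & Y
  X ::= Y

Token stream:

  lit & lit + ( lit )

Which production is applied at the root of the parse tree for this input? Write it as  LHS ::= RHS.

X ::= X & Y

[X [X [Y [Z [W lit]]]] & [Y [Z [Z [W lit]] + [W ( [X [Y [Z [W lit]]]] )]]]]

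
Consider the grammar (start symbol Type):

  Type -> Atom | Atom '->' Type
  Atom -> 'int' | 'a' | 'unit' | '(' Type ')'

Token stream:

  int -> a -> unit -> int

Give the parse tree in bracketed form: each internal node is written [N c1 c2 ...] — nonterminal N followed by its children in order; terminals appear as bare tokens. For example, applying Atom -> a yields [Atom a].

[Type [Atom int] -> [Type [Atom a] -> [Type [Atom unit] -> [Type [Atom int]]]]]

Type
Atom -> Type
int -> Type
int -> Atom -> Type
int -> a -> Type
int -> a -> Atom -> Type
int -> a -> unit -> Type
int -> a -> unit -> Atom
int -> a -> unit -> int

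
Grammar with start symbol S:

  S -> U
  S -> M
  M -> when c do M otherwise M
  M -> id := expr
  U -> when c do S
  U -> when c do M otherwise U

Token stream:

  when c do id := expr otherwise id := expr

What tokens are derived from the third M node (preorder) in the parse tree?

[S [M when c do [M id := expr] otherwise [M id := expr]]]

id := expr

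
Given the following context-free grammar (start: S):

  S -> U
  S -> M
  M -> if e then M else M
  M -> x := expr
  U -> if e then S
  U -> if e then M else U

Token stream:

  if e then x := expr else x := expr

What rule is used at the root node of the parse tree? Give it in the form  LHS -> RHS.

[S [M if e then [M x := expr] else [M x := expr]]]

S -> M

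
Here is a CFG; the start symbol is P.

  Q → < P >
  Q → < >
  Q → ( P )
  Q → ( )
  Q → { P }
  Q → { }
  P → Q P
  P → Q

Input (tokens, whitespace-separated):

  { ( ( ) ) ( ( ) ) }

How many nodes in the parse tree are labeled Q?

5

[P [Q { [P [Q ( [P [Q ( )]] )] [P [Q ( [P [Q ( )]] )]]] }]]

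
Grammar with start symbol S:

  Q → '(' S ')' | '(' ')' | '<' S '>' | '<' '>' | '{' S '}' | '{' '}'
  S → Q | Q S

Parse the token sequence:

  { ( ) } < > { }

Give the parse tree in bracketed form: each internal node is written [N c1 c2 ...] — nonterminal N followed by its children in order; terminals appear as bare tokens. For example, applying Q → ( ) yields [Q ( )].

S
Q S
{ S } S
{ Q } S
{ ( ) } S
{ ( ) } Q S
{ ( ) } < > S
{ ( ) } < > Q
{ ( ) } < > { }

[S [Q { [S [Q ( )]] }] [S [Q < >] [S [Q { }]]]]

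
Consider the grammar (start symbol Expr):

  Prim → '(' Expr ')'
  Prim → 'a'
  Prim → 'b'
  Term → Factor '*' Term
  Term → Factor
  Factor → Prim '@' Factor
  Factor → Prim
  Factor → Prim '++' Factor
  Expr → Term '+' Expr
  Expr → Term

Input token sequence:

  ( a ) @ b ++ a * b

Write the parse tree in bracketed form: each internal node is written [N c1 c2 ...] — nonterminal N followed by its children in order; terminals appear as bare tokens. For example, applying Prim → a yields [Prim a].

Expr
Term
Factor * Term
Prim @ Factor * Term
( Expr ) @ Factor * Term
( Term ) @ Factor * Term
( Factor ) @ Factor * Term
( Prim ) @ Factor * Term
( a ) @ Factor * Term
( a ) @ Prim ++ Factor * Term
( a ) @ b ++ Factor * Term
( a ) @ b ++ Prim * Term
( a ) @ b ++ a * Term
( a ) @ b ++ a * Factor
( a ) @ b ++ a * Prim
( a ) @ b ++ a * b

[Expr [Term [Factor [Prim ( [Expr [Term [Factor [Prim a]]]] )] @ [Factor [Prim b] ++ [Factor [Prim a]]]] * [Term [Factor [Prim b]]]]]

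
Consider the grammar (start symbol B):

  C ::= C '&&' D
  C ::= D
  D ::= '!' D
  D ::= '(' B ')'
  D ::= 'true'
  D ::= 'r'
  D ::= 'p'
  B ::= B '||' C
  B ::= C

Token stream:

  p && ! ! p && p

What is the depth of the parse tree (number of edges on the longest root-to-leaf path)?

[B [C [C [C [D p]] && [D ! [D ! [D p]]]] && [D p]]]

6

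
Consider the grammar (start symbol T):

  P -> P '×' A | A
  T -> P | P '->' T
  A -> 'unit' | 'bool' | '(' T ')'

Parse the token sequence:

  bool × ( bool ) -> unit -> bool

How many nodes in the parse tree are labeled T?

4

[T [P [P [A bool]] × [A ( [T [P [A bool]]] )]] -> [T [P [A unit]] -> [T [P [A bool]]]]]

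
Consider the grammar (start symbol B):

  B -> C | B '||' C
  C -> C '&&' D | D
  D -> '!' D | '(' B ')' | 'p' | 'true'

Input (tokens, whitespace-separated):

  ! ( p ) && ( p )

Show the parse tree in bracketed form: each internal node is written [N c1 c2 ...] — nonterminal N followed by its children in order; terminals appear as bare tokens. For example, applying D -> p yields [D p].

[B [C [C [D ! [D ( [B [C [D p]]] )]]] && [D ( [B [C [D p]]] )]]]

B
C
C && D
D && D
! D && D
! ( B ) && D
! ( C ) && D
! ( D ) && D
! ( p ) && D
! ( p ) && ( B )
! ( p ) && ( C )
! ( p ) && ( D )
! ( p ) && ( p )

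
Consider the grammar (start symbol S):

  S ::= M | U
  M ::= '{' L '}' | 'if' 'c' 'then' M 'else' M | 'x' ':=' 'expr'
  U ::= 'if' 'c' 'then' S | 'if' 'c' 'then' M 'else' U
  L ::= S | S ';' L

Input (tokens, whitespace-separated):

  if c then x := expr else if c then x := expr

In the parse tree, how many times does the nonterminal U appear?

2

[S [U if c then [M x := expr] else [U if c then [S [M x := expr]]]]]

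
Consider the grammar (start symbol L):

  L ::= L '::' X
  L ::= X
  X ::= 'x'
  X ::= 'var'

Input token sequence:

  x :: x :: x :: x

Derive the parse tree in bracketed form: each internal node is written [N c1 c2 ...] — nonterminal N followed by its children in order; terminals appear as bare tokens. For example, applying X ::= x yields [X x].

[L [L [L [L [X x]] :: [X x]] :: [X x]] :: [X x]]

L
L :: X
L :: X :: X
L :: X :: X :: X
X :: X :: X :: X
x :: X :: X :: X
x :: x :: X :: X
x :: x :: x :: X
x :: x :: x :: x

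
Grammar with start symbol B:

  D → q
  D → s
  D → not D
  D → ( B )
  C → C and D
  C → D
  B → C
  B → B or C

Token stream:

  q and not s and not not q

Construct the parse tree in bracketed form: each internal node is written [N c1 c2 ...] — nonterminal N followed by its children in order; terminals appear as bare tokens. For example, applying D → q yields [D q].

[B [C [C [C [D q]] and [D not [D s]]] and [D not [D not [D q]]]]]

B
C
C and D
C and D and D
D and D and D
q and D and D
q and not D and D
q and not s and D
q and not s and not D
q and not s and not not D
q and not s and not not q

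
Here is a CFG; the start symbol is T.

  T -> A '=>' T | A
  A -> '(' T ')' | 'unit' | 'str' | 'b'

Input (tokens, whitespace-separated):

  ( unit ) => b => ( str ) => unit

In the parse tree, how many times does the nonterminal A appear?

[T [A ( [T [A unit]] )] => [T [A b] => [T [A ( [T [A str]] )] => [T [A unit]]]]]

6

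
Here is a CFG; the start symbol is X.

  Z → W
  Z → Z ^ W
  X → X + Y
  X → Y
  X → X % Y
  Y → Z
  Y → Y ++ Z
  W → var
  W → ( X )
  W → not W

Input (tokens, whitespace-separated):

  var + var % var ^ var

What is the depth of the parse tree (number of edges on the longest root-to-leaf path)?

[X [X [X [Y [Z [W var]]]] + [Y [Z [W var]]]] % [Y [Z [Z [W var]] ^ [W var]]]]

6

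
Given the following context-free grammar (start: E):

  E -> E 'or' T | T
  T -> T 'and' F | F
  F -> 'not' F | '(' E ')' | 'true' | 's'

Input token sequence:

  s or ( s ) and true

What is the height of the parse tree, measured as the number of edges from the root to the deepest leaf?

[E [E [T [F s]]] or [T [T [F ( [E [T [F s]]] )]] and [F true]]]

7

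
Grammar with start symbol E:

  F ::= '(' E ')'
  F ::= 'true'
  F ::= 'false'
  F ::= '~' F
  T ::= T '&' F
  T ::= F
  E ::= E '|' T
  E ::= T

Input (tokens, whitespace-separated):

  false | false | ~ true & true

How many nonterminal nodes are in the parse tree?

[E [E [E [T [F false]]] | [T [F false]]] | [T [T [F ~ [F true]]] & [F true]]]

12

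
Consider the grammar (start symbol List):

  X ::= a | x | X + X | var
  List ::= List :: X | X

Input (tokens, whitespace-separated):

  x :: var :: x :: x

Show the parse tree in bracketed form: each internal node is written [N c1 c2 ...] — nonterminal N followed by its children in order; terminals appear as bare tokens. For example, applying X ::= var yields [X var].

[List [List [List [List [X x]] :: [X var]] :: [X x]] :: [X x]]

List
List :: X
List :: X :: X
List :: X :: X :: X
X :: X :: X :: X
x :: X :: X :: X
x :: var :: X :: X
x :: var :: x :: X
x :: var :: x :: x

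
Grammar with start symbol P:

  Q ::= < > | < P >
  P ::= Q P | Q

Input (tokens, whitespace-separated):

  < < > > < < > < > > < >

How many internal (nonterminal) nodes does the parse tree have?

12

[P [Q < [P [Q < >]] >] [P [Q < [P [Q < >] [P [Q < >]]] >] [P [Q < >]]]]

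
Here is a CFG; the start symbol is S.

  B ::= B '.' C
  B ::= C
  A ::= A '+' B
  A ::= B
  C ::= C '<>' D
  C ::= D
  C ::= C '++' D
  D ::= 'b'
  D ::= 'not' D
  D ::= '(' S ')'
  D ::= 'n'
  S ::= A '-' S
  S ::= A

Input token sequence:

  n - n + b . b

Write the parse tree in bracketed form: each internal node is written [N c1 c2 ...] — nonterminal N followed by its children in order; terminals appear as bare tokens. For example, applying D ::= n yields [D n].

S
A - S
B - S
C - S
D - S
n - S
n - A
n - A + B
n - B + B
n - C + B
n - D + B
n - n + B
n - n + B . C
n - n + C . C
n - n + D . C
n - n + b . C
n - n + b . D
n - n + b . b

[S [A [B [C [D n]]]] - [S [A [A [B [C [D n]]]] + [B [B [C [D b]]] . [C [D b]]]]]]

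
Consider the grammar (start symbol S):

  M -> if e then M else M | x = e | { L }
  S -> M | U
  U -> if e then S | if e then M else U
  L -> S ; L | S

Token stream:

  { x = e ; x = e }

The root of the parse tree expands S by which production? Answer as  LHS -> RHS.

[S [M { [L [S [M x = e]] ; [L [S [M x = e]]]] }]]

S -> M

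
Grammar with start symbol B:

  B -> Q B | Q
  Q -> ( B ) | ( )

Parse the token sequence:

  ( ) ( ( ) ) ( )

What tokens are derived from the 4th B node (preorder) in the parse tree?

[B [Q ( )] [B [Q ( [B [Q ( )]] )] [B [Q ( )]]]]

( )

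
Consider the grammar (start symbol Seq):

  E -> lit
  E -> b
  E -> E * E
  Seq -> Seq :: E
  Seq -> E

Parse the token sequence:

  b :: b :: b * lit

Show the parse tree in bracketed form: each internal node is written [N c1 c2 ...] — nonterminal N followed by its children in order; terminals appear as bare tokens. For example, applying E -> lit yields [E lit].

[Seq [Seq [Seq [E b]] :: [E b]] :: [E [E b] * [E lit]]]

Seq
Seq :: E
Seq :: E :: E
E :: E :: E
b :: E :: E
b :: b :: E
b :: b :: E * E
b :: b :: b * E
b :: b :: b * lit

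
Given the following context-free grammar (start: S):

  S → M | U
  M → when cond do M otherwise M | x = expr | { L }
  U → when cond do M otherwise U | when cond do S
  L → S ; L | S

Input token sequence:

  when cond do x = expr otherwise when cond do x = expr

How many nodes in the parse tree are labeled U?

2

[S [U when cond do [M x = expr] otherwise [U when cond do [S [M x = expr]]]]]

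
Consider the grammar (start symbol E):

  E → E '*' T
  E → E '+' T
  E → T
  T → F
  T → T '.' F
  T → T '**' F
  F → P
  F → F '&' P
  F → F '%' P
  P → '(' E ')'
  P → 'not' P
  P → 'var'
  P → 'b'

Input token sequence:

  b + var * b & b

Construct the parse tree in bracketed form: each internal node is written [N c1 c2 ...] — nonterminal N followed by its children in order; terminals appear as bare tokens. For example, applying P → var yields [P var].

[E [E [E [T [F [P b]]]] + [T [F [P var]]]] * [T [F [F [P b]] & [P b]]]]

E
E * T
E + T * T
T + T * T
F + T * T
P + T * T
b + T * T
b + F * T
b + P * T
b + var * T
b + var * F
b + var * F & P
b + var * P & P
b + var * b & P
b + var * b & b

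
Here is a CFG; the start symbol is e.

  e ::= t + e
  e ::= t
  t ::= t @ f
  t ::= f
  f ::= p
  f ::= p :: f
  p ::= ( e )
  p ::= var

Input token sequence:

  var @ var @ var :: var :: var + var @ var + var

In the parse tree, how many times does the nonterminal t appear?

[e [t [t [t [f [p var]]] @ [f [p var]]] @ [f [p var] :: [f [p var] :: [f [p var]]]]] + [e [t [t [f [p var]]] @ [f [p var]]] + [e [t [f [p var]]]]]]

6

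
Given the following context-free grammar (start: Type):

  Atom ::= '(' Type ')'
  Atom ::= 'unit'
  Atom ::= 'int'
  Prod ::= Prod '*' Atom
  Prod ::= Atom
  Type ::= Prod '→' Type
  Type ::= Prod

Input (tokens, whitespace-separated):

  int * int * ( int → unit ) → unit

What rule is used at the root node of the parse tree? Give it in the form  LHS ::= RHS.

[Type [Prod [Prod [Prod [Atom int]] * [Atom int]] * [Atom ( [Type [Prod [Atom int]] → [Type [Prod [Atom unit]]]] )]] → [Type [Prod [Atom unit]]]]

Type ::= Prod '→' Type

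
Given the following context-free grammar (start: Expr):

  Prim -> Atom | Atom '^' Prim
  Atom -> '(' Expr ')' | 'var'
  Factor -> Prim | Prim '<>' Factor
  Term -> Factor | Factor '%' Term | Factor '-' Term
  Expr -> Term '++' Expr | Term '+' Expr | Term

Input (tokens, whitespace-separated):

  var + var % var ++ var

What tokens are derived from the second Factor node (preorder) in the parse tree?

[Expr [Term [Factor [Prim [Atom var]]]] + [Expr [Term [Factor [Prim [Atom var]]] % [Term [Factor [Prim [Atom var]]]]] ++ [Expr [Term [Factor [Prim [Atom var]]]]]]]

var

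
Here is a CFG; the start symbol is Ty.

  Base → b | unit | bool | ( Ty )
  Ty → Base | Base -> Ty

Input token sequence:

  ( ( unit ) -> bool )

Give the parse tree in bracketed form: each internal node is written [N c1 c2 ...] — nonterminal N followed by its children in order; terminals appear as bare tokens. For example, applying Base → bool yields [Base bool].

[Ty [Base ( [Ty [Base ( [Ty [Base unit]] )] -> [Ty [Base bool]]] )]]

Ty
Base
( Ty )
( Base -> Ty )
( ( Ty ) -> Ty )
( ( Base ) -> Ty )
( ( unit ) -> Ty )
( ( unit ) -> Base )
( ( unit ) -> bool )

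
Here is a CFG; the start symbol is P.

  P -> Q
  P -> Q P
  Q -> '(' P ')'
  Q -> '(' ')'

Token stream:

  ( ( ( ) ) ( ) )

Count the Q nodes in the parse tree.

[P [Q ( [P [Q ( [P [Q ( )]] )] [P [Q ( )]]] )]]

4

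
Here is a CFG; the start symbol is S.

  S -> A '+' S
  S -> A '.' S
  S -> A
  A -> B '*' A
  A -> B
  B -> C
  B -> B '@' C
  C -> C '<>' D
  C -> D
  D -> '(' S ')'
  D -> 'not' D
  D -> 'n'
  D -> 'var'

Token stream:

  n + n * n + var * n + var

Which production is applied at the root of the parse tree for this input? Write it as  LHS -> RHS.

S -> A '+' S

[S [A [B [C [D n]]]] + [S [A [B [C [D n]]] * [A [B [C [D n]]]]] + [S [A [B [C [D var]]] * [A [B [C [D n]]]]] + [S [A [B [C [D var]]]]]]]]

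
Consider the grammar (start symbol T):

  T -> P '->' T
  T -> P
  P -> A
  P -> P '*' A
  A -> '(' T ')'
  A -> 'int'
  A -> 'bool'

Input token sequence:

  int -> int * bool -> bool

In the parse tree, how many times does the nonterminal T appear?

3

[T [P [A int]] -> [T [P [P [A int]] * [A bool]] -> [T [P [A bool]]]]]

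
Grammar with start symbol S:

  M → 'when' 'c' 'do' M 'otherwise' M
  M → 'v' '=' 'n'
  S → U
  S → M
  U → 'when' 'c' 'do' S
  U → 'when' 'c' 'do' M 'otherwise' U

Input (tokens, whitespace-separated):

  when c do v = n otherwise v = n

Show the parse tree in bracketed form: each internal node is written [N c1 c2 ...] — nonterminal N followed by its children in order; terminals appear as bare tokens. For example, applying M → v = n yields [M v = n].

[S [M when c do [M v = n] otherwise [M v = n]]]

S
M
when c do M otherwise M
when c do v = n otherwise M
when c do v = n otherwise v = n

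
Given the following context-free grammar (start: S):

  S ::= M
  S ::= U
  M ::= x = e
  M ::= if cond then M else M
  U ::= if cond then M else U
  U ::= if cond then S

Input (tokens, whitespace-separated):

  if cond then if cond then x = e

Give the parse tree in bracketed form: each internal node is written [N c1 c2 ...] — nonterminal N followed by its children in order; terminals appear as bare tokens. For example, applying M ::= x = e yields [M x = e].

S
U
if cond then S
if cond then U
if cond then if cond then S
if cond then if cond then M
if cond then if cond then x = e

[S [U if cond then [S [U if cond then [S [M x = e]]]]]]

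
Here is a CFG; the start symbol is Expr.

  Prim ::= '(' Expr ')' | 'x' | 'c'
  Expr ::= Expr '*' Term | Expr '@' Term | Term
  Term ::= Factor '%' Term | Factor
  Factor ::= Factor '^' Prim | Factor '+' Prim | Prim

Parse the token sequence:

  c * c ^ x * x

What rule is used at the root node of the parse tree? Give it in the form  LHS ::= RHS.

[Expr [Expr [Expr [Term [Factor [Prim c]]]] * [Term [Factor [Factor [Prim c]] ^ [Prim x]]]] * [Term [Factor [Prim x]]]]

Expr ::= Expr '*' Term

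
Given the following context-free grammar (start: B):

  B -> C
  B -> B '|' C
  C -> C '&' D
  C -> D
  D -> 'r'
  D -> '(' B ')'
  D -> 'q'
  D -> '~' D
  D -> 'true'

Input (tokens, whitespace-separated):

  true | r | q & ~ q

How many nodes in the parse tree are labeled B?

3

[B [B [B [C [D true]]] | [C [D r]]] | [C [C [D q]] & [D ~ [D q]]]]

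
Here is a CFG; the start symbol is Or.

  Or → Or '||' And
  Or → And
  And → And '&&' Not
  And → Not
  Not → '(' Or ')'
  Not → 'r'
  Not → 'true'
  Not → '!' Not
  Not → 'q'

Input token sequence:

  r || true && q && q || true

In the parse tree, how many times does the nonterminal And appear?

5

[Or [Or [Or [And [Not r]]] || [And [And [And [Not true]] && [Not q]] && [Not q]]] || [And [Not true]]]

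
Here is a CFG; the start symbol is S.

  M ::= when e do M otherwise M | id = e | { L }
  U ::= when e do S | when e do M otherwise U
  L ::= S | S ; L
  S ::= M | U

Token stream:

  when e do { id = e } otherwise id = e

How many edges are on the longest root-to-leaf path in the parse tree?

6

[S [M when e do [M { [L [S [M id = e]]] }] otherwise [M id = e]]]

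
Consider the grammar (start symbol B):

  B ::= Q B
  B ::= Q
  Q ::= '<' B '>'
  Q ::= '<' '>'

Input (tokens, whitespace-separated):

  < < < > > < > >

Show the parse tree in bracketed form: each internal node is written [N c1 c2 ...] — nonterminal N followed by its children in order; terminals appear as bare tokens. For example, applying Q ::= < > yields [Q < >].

[B [Q < [B [Q < [B [Q < >]] >] [B [Q < >]]] >]]

B
Q
< B >
< Q B >
< < B > B >
< < Q > B >
< < < > > B >
< < < > > Q >
< < < > > < > >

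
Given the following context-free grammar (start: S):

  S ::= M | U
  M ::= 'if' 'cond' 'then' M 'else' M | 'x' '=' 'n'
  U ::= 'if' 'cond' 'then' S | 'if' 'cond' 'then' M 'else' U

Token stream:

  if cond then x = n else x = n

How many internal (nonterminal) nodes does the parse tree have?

4

[S [M if cond then [M x = n] else [M x = n]]]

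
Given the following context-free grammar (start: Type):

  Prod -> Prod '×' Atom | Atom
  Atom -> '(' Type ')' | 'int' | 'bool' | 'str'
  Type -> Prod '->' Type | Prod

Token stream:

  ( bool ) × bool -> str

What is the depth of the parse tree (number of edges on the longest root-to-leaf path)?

[Type [Prod [Prod [Atom ( [Type [Prod [Atom bool]]] )]] × [Atom bool]] -> [Type [Prod [Atom str]]]]

7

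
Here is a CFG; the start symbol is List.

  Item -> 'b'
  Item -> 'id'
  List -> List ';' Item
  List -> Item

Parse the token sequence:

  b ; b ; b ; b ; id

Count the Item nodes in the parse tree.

5

[List [List [List [List [List [Item b]] ; [Item b]] ; [Item b]] ; [Item b]] ; [Item id]]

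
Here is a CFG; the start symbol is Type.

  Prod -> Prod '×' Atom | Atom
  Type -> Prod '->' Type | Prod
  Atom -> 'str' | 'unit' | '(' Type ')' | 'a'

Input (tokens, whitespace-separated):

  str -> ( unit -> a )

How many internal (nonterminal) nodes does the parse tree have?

[Type [Prod [Atom str]] -> [Type [Prod [Atom ( [Type [Prod [Atom unit]] -> [Type [Prod [Atom a]]]] )]]]]

12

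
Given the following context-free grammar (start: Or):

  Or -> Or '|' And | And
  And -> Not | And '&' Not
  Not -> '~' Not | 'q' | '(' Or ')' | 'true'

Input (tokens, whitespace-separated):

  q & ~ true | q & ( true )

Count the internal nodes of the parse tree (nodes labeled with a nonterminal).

[Or [Or [And [And [Not q]] & [Not ~ [Not true]]]] | [And [And [Not q]] & [Not ( [Or [And [Not true]]] )]]]

14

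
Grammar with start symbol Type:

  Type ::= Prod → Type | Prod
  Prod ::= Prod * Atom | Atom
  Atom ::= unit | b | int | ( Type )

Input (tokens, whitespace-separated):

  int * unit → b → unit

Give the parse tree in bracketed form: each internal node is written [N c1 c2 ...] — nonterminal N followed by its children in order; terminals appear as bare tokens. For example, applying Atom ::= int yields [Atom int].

Type
Prod → Type
Prod * Atom → Type
Atom * Atom → Type
int * Atom → Type
int * unit → Type
int * unit → Prod → Type
int * unit → Atom → Type
int * unit → b → Type
int * unit → b → Prod
int * unit → b → Atom
int * unit → b → unit

[Type [Prod [Prod [Atom int]] * [Atom unit]] → [Type [Prod [Atom b]] → [Type [Prod [Atom unit]]]]]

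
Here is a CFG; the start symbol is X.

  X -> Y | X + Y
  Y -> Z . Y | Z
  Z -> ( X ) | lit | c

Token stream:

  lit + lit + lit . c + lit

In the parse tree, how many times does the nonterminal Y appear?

5

[X [X [X [X [Y [Z lit]]] + [Y [Z lit]]] + [Y [Z lit] . [Y [Z c]]]] + [Y [Z lit]]]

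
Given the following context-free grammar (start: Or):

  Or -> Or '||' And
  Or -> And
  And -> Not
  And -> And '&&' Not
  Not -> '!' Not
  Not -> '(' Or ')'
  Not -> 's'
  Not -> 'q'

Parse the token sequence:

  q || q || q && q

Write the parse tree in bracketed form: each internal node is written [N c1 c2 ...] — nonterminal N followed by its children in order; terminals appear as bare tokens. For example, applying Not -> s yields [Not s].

[Or [Or [Or [And [Not q]]] || [And [Not q]]] || [And [And [Not q]] && [Not q]]]

Or
Or || And
Or || And || And
And || And || And
Not || And || And
q || And || And
q || Not || And
q || q || And
q || q || And && Not
q || q || Not && Not
q || q || q && Not
q || q || q && q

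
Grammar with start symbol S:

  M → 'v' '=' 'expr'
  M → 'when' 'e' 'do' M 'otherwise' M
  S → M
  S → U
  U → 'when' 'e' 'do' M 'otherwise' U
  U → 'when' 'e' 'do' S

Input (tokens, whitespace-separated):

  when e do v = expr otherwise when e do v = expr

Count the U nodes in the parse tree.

2

[S [U when e do [M v = expr] otherwise [U when e do [S [M v = expr]]]]]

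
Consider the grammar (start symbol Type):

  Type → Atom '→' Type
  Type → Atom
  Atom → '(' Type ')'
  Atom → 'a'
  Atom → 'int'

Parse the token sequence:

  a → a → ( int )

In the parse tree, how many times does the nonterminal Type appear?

[Type [Atom a] → [Type [Atom a] → [Type [Atom ( [Type [Atom int]] )]]]]

4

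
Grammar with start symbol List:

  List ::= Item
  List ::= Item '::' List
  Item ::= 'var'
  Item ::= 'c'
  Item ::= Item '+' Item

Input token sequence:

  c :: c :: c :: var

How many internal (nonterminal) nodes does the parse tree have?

8

[List [Item c] :: [List [Item c] :: [List [Item c] :: [List [Item var]]]]]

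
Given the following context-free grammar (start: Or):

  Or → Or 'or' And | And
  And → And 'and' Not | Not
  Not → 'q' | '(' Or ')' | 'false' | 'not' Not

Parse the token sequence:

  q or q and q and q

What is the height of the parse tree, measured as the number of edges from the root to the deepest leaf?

5

[Or [Or [And [Not q]]] or [And [And [And [Not q]] and [Not q]] and [Not q]]]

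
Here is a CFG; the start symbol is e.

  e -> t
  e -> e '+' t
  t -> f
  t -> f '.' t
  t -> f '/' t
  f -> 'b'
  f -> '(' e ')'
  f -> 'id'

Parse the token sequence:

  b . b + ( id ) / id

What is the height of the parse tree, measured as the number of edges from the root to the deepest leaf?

6

[e [e [t [f b] . [t [f b]]]] + [t [f ( [e [t [f id]]] )] / [t [f id]]]]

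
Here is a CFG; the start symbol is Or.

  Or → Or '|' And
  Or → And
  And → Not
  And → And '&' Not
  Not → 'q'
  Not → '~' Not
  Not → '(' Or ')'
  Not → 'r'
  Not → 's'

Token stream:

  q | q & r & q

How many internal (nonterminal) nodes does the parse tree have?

10

[Or [Or [And [Not q]]] | [And [And [And [Not q]] & [Not r]] & [Not q]]]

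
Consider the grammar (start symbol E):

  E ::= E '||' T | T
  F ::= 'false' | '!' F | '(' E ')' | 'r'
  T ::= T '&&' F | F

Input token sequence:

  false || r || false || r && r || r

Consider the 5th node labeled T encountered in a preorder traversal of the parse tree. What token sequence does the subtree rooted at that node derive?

r

[E [E [E [E [E [T [F false]]] || [T [F r]]] || [T [F false]]] || [T [T [F r]] && [F r]]] || [T [F r]]]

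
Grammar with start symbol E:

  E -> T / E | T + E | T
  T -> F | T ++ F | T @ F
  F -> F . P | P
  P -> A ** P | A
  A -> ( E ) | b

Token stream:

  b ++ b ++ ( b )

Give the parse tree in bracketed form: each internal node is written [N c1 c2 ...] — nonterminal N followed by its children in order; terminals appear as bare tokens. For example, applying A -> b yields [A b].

E
T
T ++ F
T ++ F ++ F
F ++ F ++ F
P ++ F ++ F
A ++ F ++ F
b ++ F ++ F
b ++ P ++ F
b ++ A ++ F
b ++ b ++ F
b ++ b ++ P
b ++ b ++ A
b ++ b ++ ( E )
b ++ b ++ ( T )
b ++ b ++ ( F )
b ++ b ++ ( P )
b ++ b ++ ( A )
b ++ b ++ ( b )

[E [T [T [T [F [P [A b]]]] ++ [F [P [A b]]]] ++ [F [P [A ( [E [T [F [P [A b]]]]] )]]]]]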